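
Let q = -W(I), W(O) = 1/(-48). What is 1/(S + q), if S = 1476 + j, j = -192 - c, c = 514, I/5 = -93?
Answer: 48/36961 ≈ 0.0012987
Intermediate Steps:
I = -465 (I = 5*(-93) = -465)
j = -706 (j = -192 - 1*514 = -192 - 514 = -706)
W(O) = -1/48
q = 1/48 (q = -1*(-1/48) = 1/48 ≈ 0.020833)
S = 770 (S = 1476 - 706 = 770)
1/(S + q) = 1/(770 + 1/48) = 1/(36961/48) = 48/36961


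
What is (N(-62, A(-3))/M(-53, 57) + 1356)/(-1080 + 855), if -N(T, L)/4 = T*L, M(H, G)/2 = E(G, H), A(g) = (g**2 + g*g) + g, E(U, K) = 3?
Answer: -1976/225 ≈ -8.7822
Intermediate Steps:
A(g) = g + 2*g**2 (A(g) = (g**2 + g**2) + g = 2*g**2 + g = g + 2*g**2)
M(H, G) = 6 (M(H, G) = 2*3 = 6)
N(T, L) = -4*L*T (N(T, L) = -4*T*L = -4*L*T)
(N(-62, A(-3))/M(-53, 57) + 1356)/(-1080 + 855) = (-4*(-3*(1 + 2*(-3)))*(-62)/6 + 1356)/(-1080 + 855) = (-4*(-3*(1 - 6))*(-62)*(1/6) + 1356)/(-225) = (-4*(-3*(-5))*(-62)*(1/6) + 1356)*(-1/225) = (-4*15*(-62)*(1/6) + 1356)*(-1/225) = (3720*(1/6) + 1356)*(-1/225) = (620 + 1356)*(-1/225) = 1976*(-1/225) = -1976/225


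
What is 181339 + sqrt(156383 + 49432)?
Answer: 181339 + sqrt(205815) ≈ 1.8179e+5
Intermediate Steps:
181339 + sqrt(156383 + 49432) = 181339 + sqrt(205815)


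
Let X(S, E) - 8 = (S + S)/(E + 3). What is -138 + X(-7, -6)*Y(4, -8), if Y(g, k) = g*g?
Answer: 194/3 ≈ 64.667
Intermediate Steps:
X(S, E) = 8 + 2*S/(3 + E) (X(S, E) = 8 + (S + S)/(E + 3) = 8 + (2*S)/(3 + E) = 8 + 2*S/(3 + E))
Y(g, k) = g²
-138 + X(-7, -6)*Y(4, -8) = -138 + (2*(12 - 7 + 4*(-6))/(3 - 6))*4² = -138 + (2*(12 - 7 - 24)/(-3))*16 = -138 + (2*(-⅓)*(-19))*16 = -138 + (38/3)*16 = -138 + 608/3 = 194/3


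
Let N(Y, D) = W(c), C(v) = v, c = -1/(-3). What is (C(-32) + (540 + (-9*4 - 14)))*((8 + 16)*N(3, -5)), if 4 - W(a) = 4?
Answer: 0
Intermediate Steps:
c = ⅓ (c = -1*(-⅓) = ⅓ ≈ 0.33333)
W(a) = 0 (W(a) = 4 - 1*4 = 4 - 4 = 0)
N(Y, D) = 0
(C(-32) + (540 + (-9*4 - 14)))*((8 + 16)*N(3, -5)) = (-32 + (540 + (-9*4 - 14)))*((8 + 16)*0) = (-32 + (540 + (-36 - 14)))*(24*0) = (-32 + (540 - 50))*0 = (-32 + 490)*0 = 458*0 = 0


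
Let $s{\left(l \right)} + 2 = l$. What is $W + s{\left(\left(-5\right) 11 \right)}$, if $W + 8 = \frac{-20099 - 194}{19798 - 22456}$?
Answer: $- \frac{152477}{2658} \approx -57.365$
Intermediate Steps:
$s{\left(l \right)} = -2 + l$
$W = - \frac{971}{2658}$ ($W = -8 + \frac{-20099 - 194}{19798 - 22456} = -8 - \frac{20293}{-2658} = -8 - - \frac{20293}{2658} = -8 + \frac{20293}{2658} = - \frac{971}{2658} \approx -0.36531$)
$W + s{\left(\left(-5\right) 11 \right)} = - \frac{971}{2658} - 57 = - \frac{152477}{2658}$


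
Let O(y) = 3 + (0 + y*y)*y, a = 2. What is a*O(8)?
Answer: 1030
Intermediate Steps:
O(y) = 3 + y³ (O(y) = 3 + (0 + y²)*y = 3 + y²*y = 3 + y³)
a*O(8) = 2*(3 + 8³) = 2*(3 + 512) = 2*515 = 1030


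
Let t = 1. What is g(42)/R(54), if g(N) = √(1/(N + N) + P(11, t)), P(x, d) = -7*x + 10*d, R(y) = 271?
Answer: I*√118167/11382 ≈ 0.030202*I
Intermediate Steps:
g(N) = √(-67 + 1/(2*N)) (g(N) = √(1/(N + N) + (-7*11 + 10*1)) = √(1/(2*N) + (-77 + 10)) = √(1/(2*N) - 67) = √(-67 + 1/(2*N)))
g(42)/R(54) = (√(-268 + 2/42)/2)/271 = (√(-268 + 2*(1/42))/2)*(1/271) = (√(-268 + 1/21)/2)*(1/271) = (√(-5627/21)/2)*(1/271) = ((I*√118167/21)/2)*(1/271) = (I*√118167/42)*(1/271) = I*√118167/11382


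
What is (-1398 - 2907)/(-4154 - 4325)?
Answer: 4305/8479 ≈ 0.50772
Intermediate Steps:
(-1398 - 2907)/(-4154 - 4325) = -4305/(-8479) = -4305*(-1/8479) = 4305/8479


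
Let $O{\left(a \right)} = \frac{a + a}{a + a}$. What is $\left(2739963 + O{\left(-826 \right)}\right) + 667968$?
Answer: $3407932$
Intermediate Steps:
$O{\left(a \right)} = 1$ ($O{\left(a \right)} = \frac{2 a}{2 a} = 2 a \frac{1}{2 a} = 1$)
$\left(2739963 + O{\left(-826 \right)}\right) + 667968 = \left(2739963 + 1\right) + 667968 = 2739964 + 667968 = 3407932$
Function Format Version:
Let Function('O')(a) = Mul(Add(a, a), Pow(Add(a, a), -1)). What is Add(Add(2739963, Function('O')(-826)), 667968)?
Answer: 3407932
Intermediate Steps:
Function('O')(a) = 1 (Function('O')(a) = Mul(Mul(2, a), Pow(Mul(2, a), -1)) = Mul(Mul(2, a), Mul(Rational(1, 2), Pow(a, -1))) = 1)
Add(Add(2739963, Function('O')(-826)), 667968) = Add(Add(2739963, 1), 667968) = Add(2739964, 667968) = 3407932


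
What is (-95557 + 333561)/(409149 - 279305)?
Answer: 4577/2497 ≈ 1.8330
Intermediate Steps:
(-95557 + 333561)/(409149 - 279305) = 238004/129844 = 238004*(1/129844) = 4577/2497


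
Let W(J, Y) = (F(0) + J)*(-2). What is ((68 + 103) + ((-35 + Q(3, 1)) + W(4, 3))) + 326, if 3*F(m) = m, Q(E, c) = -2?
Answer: 452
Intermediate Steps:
F(m) = m/3
W(J, Y) = -2*J (W(J, Y) = ((1/3)*0 + J)*(-2) = (0 + J)*(-2) = J*(-2) = -2*J)
((68 + 103) + ((-35 + Q(3, 1)) + W(4, 3))) + 326 = ((68 + 103) + ((-35 - 2) - 2*4)) + 326 = (171 + (-37 - 8)) + 326 = (171 - 45) + 326 = 126 + 326 = 452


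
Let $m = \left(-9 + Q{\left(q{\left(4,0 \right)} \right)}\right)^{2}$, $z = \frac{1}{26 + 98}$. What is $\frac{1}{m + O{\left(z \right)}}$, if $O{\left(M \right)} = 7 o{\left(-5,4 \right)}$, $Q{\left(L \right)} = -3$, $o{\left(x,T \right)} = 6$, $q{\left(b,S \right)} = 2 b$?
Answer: $\frac{1}{186} \approx 0.0053763$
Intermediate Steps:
$z = \frac{1}{124} \approx 0.0080645$
$m = 144$ ($m = \left(-9 - 3\right)^{2} = \left(-12\right)^{2} = 144$)
$O{\left(M \right)} = 42$ ($O{\left(M \right)} = 7 \cdot 6 = 42$)
$\frac{1}{m + O{\left(z \right)}} = \frac{1}{144 + 42} = \frac{1}{186}$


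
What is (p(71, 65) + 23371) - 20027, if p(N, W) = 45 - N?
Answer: 3318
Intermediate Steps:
(p(71, 65) + 23371) - 20027 = ((45 - 1*71) + 23371) - 20027 = ((45 - 71) + 23371) - 20027 = (-26 + 23371) - 20027 = 23345 - 20027 = 3318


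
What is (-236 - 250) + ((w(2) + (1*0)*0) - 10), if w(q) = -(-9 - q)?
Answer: -485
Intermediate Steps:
w(q) = 9 + q
(-236 - 250) + ((w(2) + (1*0)*0) - 10) = (-236 - 250) + (((9 + 2) + (1*0)*0) - 10) = -486 + ((11 + 0*0) - 10) = -486 + ((11 + 0) - 10) = -486 + (11 - 10) = -486 + 1 = -485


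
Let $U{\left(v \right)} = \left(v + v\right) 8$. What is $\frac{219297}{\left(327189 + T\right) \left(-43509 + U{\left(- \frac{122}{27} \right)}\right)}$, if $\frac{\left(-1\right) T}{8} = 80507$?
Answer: $\frac{455463}{28681216505} \approx 1.588 \cdot 10^{-5}$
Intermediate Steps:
$U{\left(v \right)} = 16 v$ ($U{\left(v \right)} = 2 v 8 = 16 v$)
$T = -644056$ ($T = \left(-8\right) 80507 = -644056$)
$\frac{219297}{\left(327189 + T\right) \left(-43509 + U{\left(- \frac{122}{27} \right)}\right)} = \frac{219297}{\left(327189 - 644056\right) \left(-43509 + 16 \left(- \frac{122}{27}\right)\right)} = \frac{219297}{\left(-316867\right) \left(-43509 + 16 \left(\left(-122\right) \frac{1}{27}\right)\right)} = \frac{219297}{\left(-316867\right) \left(-43509 + 16 \left(- \frac{122}{27}\right)\right)} = \frac{219297}{\left(-316867\right) \left(-43509 - \frac{1952}{27}\right)} = \frac{219297}{\left(-316867\right) \left(- \frac{1176695}{27}\right)} = \frac{219297}{\frac{372855814565}{27}} = 219297 \cdot \frac{27}{372855814565} = \frac{455463}{28681216505}$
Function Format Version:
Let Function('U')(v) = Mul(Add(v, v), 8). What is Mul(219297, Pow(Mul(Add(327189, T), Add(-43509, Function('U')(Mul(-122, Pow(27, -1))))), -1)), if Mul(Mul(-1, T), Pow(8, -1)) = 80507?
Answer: Rational(455463, 28681216505) ≈ 1.5880e-5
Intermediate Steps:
Function('U')(v) = Mul(16, v) (Function('U')(v) = Mul(Mul(2, v), 8) = Mul(16, v))
T = -644056 (T = Mul(-8, 80507) = -644056)
Mul(219297, Pow(Mul(Add(327189, T), Add(-43509, Function('U')(Mul(-122, Pow(27, -1))))), -1)) = Mul(219297, Pow(Mul(Add(327189, -644056), Add(-43509, Mul(16, Mul(-122, Pow(27, -1))))), -1)) = Mul(219297, Pow(Mul(-316867, Add(-43509, Mul(16, Mul(-122, Rational(1, 27))))), -1)) = Mul(219297, Pow(Mul(-316867, Add(-43509, Mul(16, Rational(-122, 27)))), -1)) = Mul(219297, Pow(Mul(-316867, Add(-43509, Rational(-1952, 27))), -1)) = Mul(219297, Pow(Mul(-316867, Rational(-1176695, 27)), -1)) = Mul(219297, Pow(Rational(372855814565, 27), -1)) = Mul(219297, Rational(27, 372855814565)) = Rational(455463, 28681216505)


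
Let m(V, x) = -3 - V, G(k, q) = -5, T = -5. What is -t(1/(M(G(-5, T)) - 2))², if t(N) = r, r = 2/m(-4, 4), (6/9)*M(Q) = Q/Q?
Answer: -4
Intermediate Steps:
M(Q) = 3/2 (M(Q) = 3*(Q/Q)/2 = (3/2)*1 = 3/2)
r = 2 (r = 2/(-3 - 1*(-4)) = 2/(-3 + 4) = 2/1 = 2*1 = 2)
t(N) = 2
-t(1/(M(G(-5, T)) - 2))² = -1*2² = -1*4 = -4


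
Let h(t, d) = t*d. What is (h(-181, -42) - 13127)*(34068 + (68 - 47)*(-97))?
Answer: -176971275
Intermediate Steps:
h(t, d) = d*t
(h(-181, -42) - 13127)*(34068 + (68 - 47)*(-97)) = (-42*(-181) - 13127)*(34068 + (68 - 47)*(-97)) = (7602 - 13127)*(34068 + 21*(-97)) = -5525*(34068 - 2037) = -5525*32031 = -176971275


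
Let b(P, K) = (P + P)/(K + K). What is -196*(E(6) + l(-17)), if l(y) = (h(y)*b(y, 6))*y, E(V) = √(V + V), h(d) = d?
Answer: 481474/3 - 392*√3 ≈ 1.5981e+5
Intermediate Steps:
E(V) = √2*√V (E(V) = √(2*V) = √2*√V)
b(P, K) = P/K (b(P, K) = (2*P)/((2*K)) = (2*P)*(1/(2*K)) = P/K)
l(y) = y³/6 (l(y) = (y*(y/6))*y = (y²/6)*y = y³/6)
-196*(E(6) + l(-17)) = -196*(√2*√6 + (⅙)*(-17)³) = -196*(2*√3 + (⅙)*(-4913)) = -196*(2*√3 - 4913/6) = -196*(-4913/6 + 2*√3) = 481474/3 - 392*√3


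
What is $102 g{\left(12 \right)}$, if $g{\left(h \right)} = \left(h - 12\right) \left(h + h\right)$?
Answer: $0$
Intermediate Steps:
$g{\left(h \right)} = 2 h \left(-12 + h\right)$ ($g{\left(h \right)} = \left(-12 + h\right) 2 h = 2 h \left(-12 + h\right)$)
$102 g{\left(12 \right)} = 102 \cdot 2 \cdot 12 \left(-12 + 12\right) = 102 \cdot 2 \cdot 12 \cdot 0 = 102 \cdot 0 = 0$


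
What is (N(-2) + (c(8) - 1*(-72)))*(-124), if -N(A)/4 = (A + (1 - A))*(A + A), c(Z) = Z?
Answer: -11904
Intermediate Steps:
N(A) = -8*A (N(A) = -4*(A + (1 - A))*(A + A) = -4*2*A = -8*A)
(N(-2) + (c(8) - 1*(-72)))*(-124) = (-8*(-2) + (8 - 1*(-72)))*(-124) = (16 + (8 + 72))*(-124) = (16 + 80)*(-124) = 96*(-124) = -11904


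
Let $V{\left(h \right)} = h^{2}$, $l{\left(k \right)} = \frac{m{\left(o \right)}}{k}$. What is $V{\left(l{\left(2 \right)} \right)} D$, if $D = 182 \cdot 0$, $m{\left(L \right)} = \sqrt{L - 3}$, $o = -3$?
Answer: $0$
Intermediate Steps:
$m{\left(L \right)} = \sqrt{-3 + L}$
$D = 0$
$l{\left(k \right)} = \frac{i \sqrt{6}}{k}$ ($l{\left(k \right)} = \frac{\sqrt{-3 - 3}}{k} = \frac{\sqrt{-6}}{k} = \frac{i \sqrt{6}}{k}$)
$V{\left(l{\left(2 \right)} \right)} D = \left(\frac{i \sqrt{6}}{2}\right)^{2} \cdot 0 = \left(- \frac{3}{2}\right) 0 = 0$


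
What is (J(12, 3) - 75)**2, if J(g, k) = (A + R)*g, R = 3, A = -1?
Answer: 2601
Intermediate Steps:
J(g, k) = 2*g (J(g, k) = (-1 + 3)*g = 2*g)
(J(12, 3) - 75)**2 = (2*12 - 75)**2 = (24 - 75)**2 = (-51)**2 = 2601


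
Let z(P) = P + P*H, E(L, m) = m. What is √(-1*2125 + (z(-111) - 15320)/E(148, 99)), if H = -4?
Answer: I*√2478982/33 ≈ 47.711*I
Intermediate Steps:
z(P) = -3*P (z(P) = P + P*(-4) = P - 4*P = -3*P)
√(-1*2125 + (z(-111) - 15320)/E(148, 99)) = √(-1*2125 + (-3*(-111) - 15320)/99) = √(-2125 + (333 - 15320)*(1/99)) = √(-2125 - 14987*1/99) = √(-2125 - 14987/99) = √(-225362/99) = I*√2478982/33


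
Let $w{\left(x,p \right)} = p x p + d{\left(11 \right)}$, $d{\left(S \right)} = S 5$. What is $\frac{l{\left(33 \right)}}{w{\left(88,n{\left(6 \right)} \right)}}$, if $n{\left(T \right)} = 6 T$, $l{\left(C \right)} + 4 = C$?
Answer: $\frac{29}{114103} \approx 0.00025416$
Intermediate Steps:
$l{\left(C \right)} = -4 + C$
$d{\left(S \right)} = 5 S$
$w{\left(x,p \right)} = 55 + x p^{2}$ ($w{\left(x,p \right)} = p x p + 5 \cdot 11 = x p^{2} + 55 = 55 + x p^{2}$)
$\frac{l{\left(33 \right)}}{w{\left(88,n{\left(6 \right)} \right)}} = \frac{-4 + 33}{55 + 88 \left(6 \cdot 6\right)^{2}} = \frac{29}{55 + 88 \cdot 36^{2}} = \frac{29}{55 + 88 \cdot 1296} = \frac{29}{55 + 114048} = \frac{29}{114103}$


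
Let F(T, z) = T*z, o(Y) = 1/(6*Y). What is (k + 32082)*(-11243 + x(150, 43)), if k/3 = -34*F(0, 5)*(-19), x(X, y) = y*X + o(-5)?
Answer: -768850477/5 ≈ -1.5377e+8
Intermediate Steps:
o(Y) = 1/(6*Y)
x(X, y) = -1/30 + X*y (x(X, y) = y*X + (1/6)/(-5) = X*y + (1/6)*(-1/5) = X*y - 1/30 = -1/30 + X*y)
k = 0 (k = 3*(-0*5*(-19)) = 3*(-34*0*(-19)) = 3*(0*(-19)) = 3*0 = 0)
(k + 32082)*(-11243 + x(150, 43)) = (0 + 32082)*(-11243 + (-1/30 + 150*43)) = 32082*(-11243 + (-1/30 + 6450)) = 32082*(-11243 + 193499/30) = 32082*(-143791/30) = -768850477/5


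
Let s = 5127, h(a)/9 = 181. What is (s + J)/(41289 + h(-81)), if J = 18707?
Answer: 11917/21459 ≈ 0.55534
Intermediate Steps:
h(a) = 1629 (h(a) = 9*181 = 1629)
(s + J)/(41289 + h(-81)) = (5127 + 18707)/(41289 + 1629) = 23834/42918 = 23834*(1/42918) = 11917/21459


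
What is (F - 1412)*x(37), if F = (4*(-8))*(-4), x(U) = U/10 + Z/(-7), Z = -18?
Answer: -281838/35 ≈ -8052.5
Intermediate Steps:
x(U) = 18/7 + U/10 (x(U) = U/10 - 18/(-7) = U*(⅒) - 18*(-⅐) = U/10 + 18/7 = 18/7 + U/10)
F = 128 (F = -32*(-4) = 128)
(F - 1412)*x(37) = (128 - 1412)*(18/7 + (⅒)*37) = -1284*(18/7 + 37/10) = -1284*439/70 = -281838/35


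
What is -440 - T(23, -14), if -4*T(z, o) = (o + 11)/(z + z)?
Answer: -80963/184 ≈ -440.02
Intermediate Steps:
T(z, o) = -(11 + o)/(8*z) (T(z, o) = -(o + 11)/(4*(z + z)) = -(11 + o)/(4*(2*z)) = -(11 + o)*1/(2*z)/4 = -(11 + o)/(8*z))
-440 - T(23, -14) = -440 - (-11 - 1*(-14))/(8*23) = -440 - (-11 + 14)/(8*23) = -440 - 3/(8*23) = -440 - 1*3/184 = -440 - 3/184 = -80963/184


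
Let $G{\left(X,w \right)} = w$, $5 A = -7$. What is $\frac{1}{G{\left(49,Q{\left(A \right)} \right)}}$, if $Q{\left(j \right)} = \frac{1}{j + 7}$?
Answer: $\frac{28}{5} \approx 5.6$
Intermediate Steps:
$A = - \frac{7}{5}$ ($A = \frac{1}{5} \left(-7\right) = - \frac{7}{5} \approx -1.4$)
$Q{\left(j \right)} = \frac{1}{7 + j}$
$\frac{1}{G{\left(49,Q{\left(A \right)} \right)}} = \frac{1}{\frac{1}{7 - \frac{7}{5}}} = \frac{1}{\frac{1}{\frac{28}{5}}} = \frac{1}{\frac{5}{28}} = \frac{28}{5}$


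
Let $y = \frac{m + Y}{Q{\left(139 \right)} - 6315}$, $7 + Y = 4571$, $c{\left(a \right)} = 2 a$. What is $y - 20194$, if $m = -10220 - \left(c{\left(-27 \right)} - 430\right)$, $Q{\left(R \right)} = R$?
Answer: $- \frac{31178243}{1544} \approx -20193.0$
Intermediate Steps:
$m = -9736$ ($m = -10220 - \left(2 \left(-27\right) - 430\right) = -10220 - \left(-54 - 430\right) = -10220 - -484 = -10220 + 484 = -9736$)
$Y = 4564$ ($Y = -7 + 4571 = 4564$)
$y = \frac{1293}{1544}$ ($y = \frac{-9736 + 4564}{139 - 6315} = - \frac{5172}{-6176} = \left(-5172\right) \left(- \frac{1}{6176}\right) = \frac{1293}{1544} \approx 0.83743$)
$y - 20194 = \frac{1293}{1544} - 20194 = - \frac{31178243}{1544}$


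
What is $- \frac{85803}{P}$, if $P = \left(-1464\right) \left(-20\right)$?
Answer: $- \frac{28601}{9760} \approx -2.9304$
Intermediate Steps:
$P = 29280$
$- \frac{85803}{P} = - \frac{85803}{29280} = \left(-85803\right) \frac{1}{29280} = - \frac{28601}{9760}$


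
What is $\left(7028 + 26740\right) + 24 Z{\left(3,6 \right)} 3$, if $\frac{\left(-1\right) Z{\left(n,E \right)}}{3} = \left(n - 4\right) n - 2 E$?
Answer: $37008$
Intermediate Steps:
$Z{\left(n,E \right)} = 6 E - 3 n \left(-4 + n\right)$ ($Z{\left(n,E \right)} = - 3 \left(\left(n - 4\right) n - 2 E\right) = - 3 \left(\left(-4 + n\right) n - 2 E\right) = - 3 \left(n \left(-4 + n\right) - 2 E\right) = - 3 \left(- 2 E + n \left(-4 + n\right)\right) = 6 E - 3 n \left(-4 + n\right)$)
$\left(7028 + 26740\right) + 24 Z{\left(3,6 \right)} 3 = \left(7028 + 26740\right) + 24 \left(- 3 \cdot 3^{2} + 6 \cdot 6 + 12 \cdot 3\right) 3 = 33768 + 24 \left(\left(-3\right) 9 + 36 + 36\right) 3 = 33768 + 24 \left(-27 + 36 + 36\right) 3 = 33768 + 24 \cdot 45 \cdot 3 = 33768 + 1080 \cdot 3 = 33768 + 3240 = 37008$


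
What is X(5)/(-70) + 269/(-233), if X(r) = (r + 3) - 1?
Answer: -2923/2330 ≈ -1.2545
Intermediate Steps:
X(r) = 2 + r (X(r) = (3 + r) - 1 = 2 + r)
X(5)/(-70) + 269/(-233) = (2 + 5)/(-70) + 269/(-233) = 7*(-1/70) + 269*(-1/233) = -⅒ - 269/233 = -2923/2330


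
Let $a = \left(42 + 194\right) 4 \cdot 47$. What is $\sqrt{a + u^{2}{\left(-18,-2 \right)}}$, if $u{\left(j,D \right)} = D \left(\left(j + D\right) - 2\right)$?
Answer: $4 \sqrt{2894} \approx 215.18$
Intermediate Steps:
$u{\left(j,D \right)} = D \left(-2 + D + j\right)$ ($u{\left(j,D \right)} = D \left(\left(D + j\right) - 2\right) = D \left(-2 + D + j\right)$)
$a = 44368$ ($a = 236 \cdot 188 = 44368$)
$\sqrt{a + u^{2}{\left(-18,-2 \right)}} = \sqrt{44368 + \left(- 2 \left(-2 - 2 - 18\right)\right)^{2}} = \sqrt{44368 + \left(\left(-2\right) \left(-22\right)\right)^{2}} = \sqrt{44368 + 44^{2}} = \sqrt{44368 + 1936} = \sqrt{46304} = 4 \sqrt{2894}$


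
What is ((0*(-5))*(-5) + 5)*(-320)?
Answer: -1600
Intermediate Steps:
((0*(-5))*(-5) + 5)*(-320) = (0*(-5) + 5)*(-320) = (0 + 5)*(-320) = 5*(-320) = -1600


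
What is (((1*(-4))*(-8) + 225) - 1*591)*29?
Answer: -9686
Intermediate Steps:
(((1*(-4))*(-8) + 225) - 1*591)*29 = ((-4*(-8) + 225) - 591)*29 = ((32 + 225) - 591)*29 = (257 - 591)*29 = -334*29 = -9686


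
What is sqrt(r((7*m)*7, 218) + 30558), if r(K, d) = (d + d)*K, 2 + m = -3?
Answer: I*sqrt(76262) ≈ 276.16*I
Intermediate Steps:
m = -5 (m = -2 - 3 = -5)
r(K, d) = 2*K*d (r(K, d) = (2*d)*K = 2*K*d)
sqrt(r((7*m)*7, 218) + 30558) = sqrt(2*((7*(-5))*7)*218 + 30558) = sqrt(2*(-35*7)*218 + 30558) = sqrt(2*(-245)*218 + 30558) = sqrt(-106820 + 30558) = sqrt(-76262) = I*sqrt(76262)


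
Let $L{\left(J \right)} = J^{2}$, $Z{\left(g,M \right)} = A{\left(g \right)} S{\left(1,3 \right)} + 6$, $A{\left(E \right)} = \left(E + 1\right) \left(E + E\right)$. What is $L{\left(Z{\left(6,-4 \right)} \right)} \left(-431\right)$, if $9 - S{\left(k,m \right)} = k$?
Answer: $-198123804$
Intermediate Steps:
$S{\left(k,m \right)} = 9 - k$
$A{\left(E \right)} = 2 E \left(1 + E\right)$ ($A{\left(E \right)} = \left(1 + E\right) 2 E = 2 E \left(1 + E\right)$)
$Z{\left(g,M \right)} = 6 + 16 g \left(1 + g\right)$ ($Z{\left(g,M \right)} = 2 g \left(1 + g\right) \left(9 - 1\right) + 6 = 2 g \left(1 + g\right) 8 + 6 = 16 g \left(1 + g\right) + 6 = 6 + 16 g \left(1 + g\right)$)
$L{\left(Z{\left(6,-4 \right)} \right)} \left(-431\right) = \left(6 + 16 \cdot 6 \left(1 + 6\right)\right)^{2} \left(-431\right) = \left(6 + 16 \cdot 6 \cdot 7\right)^{2} \left(-431\right) = \left(6 + 672\right)^{2} \left(-431\right) = 678^{2} \left(-431\right) = 459684 \left(-431\right) = -198123804$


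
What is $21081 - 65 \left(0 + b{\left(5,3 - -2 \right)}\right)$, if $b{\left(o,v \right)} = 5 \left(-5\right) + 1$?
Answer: $22641$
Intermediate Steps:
$b{\left(o,v \right)} = -24$ ($b{\left(o,v \right)} = -25 + 1 = -24$)
$21081 - 65 \left(0 + b{\left(5,3 - -2 \right)}\right) = 21081 - 65 \left(0 - 24\right) = 21081 - -1560 = 21081 + 1560 = 22641$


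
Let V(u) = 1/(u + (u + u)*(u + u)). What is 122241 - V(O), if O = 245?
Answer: 29380013144/240345 ≈ 1.2224e+5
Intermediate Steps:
V(u) = 1/(u + 4*u²) (V(u) = 1/(u + (2*u)*(2*u)) = 1/(u + 4*u²))
122241 - V(O) = 122241 - 1/(245*(1 + 4*245)) = 122241 - 1/(245*(1 + 980)) = 122241 - 1/(245*981) = 122241 - 1*1/240345 = 122241 - 1/240345 = 29380013144/240345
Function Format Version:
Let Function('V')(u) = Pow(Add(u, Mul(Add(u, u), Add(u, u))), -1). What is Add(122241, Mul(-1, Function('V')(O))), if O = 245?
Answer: Rational(29380013144, 240345) ≈ 1.2224e+5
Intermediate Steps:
Function('V')(u) = Pow(Add(u, Mul(4, Pow(u, 2))), -1) (Function('V')(u) = Pow(Add(u, Mul(Mul(2, u), Mul(2, u))), -1) = Pow(Add(u, Mul(4, Pow(u, 2))), -1))
Add(122241, Mul(-1, Function('V')(O))) = Add(122241, Mul(-1, Mul(Pow(245, -1), Pow(Add(1, Mul(4, 245)), -1)))) = Add(122241, Mul(-1, Mul(Rational(1, 245), Pow(Add(1, 980), -1)))) = Add(122241, Mul(-1, Mul(Rational(1, 245), Pow(981, -1)))) = Add(122241, Mul(-1, Mul(Rational(1, 245), Rational(1, 981)))) = Add(122241, Mul(-1, Rational(1, 240345))) = Add(122241, Rational(-1, 240345)) = Rational(29380013144, 240345)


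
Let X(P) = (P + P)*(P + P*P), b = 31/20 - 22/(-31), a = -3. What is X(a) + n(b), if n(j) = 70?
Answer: 34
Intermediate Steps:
b = 1401/620 (b = 31*(1/20) - 22*(-1/31) = 31/20 + 22/31 = 1401/620 ≈ 2.2597)
X(P) = 2*P*(P + P²) (X(P) = (2*P)*(P + P²) = 2*P*(P + P²))
X(a) + n(b) = 2*(-3)²*(1 - 3) + 70 = 2*9*(-2) + 70 = -36 + 70 = 34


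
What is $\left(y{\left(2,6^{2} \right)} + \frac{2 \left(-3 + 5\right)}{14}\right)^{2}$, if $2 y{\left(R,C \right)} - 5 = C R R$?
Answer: $\frac{1096209}{196} \approx 5592.9$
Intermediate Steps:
$y{\left(R,C \right)} = \frac{5}{2} + \frac{C R^{2}}{2}$ ($y{\left(R,C \right)} = \frac{5}{2} + \frac{C R R}{2} = \frac{5}{2} + \frac{C R^{2}}{2}$)
$\left(y{\left(2,6^{2} \right)} + \frac{2 \left(-3 + 5\right)}{14}\right)^{2} = \left(\left(\frac{5}{2} + \frac{6^{2} \cdot 2^{2}}{2}\right) + \frac{2 \left(-3 + 5\right)}{14}\right)^{2} = \left(\left(\frac{5}{2} + \frac{1}{2} \cdot 36 \cdot 4\right) + 2 \cdot 2 \cdot \frac{1}{14}\right)^{2} = \left(\left(\frac{5}{2} + 72\right) + 4 \cdot \frac{1}{14}\right)^{2} = \left(\frac{149}{2} + \frac{2}{7}\right)^{2} = \left(\frac{1047}{14}\right)^{2} = \frac{1096209}{196}$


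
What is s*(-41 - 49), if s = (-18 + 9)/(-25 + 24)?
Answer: -810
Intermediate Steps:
s = 9 (s = -9/(-1) = -9*(-1) = 9)
s*(-41 - 49) = 9*(-41 - 49) = 9*(-90) = -810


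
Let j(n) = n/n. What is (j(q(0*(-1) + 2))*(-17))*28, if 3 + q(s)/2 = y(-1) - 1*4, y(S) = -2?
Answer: -476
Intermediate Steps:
q(s) = -18 (q(s) = -6 + 2*(-2 - 1*4) = -6 + 2*(-2 - 4) = -6 + 2*(-6) = -6 - 12 = -18)
j(n) = 1
(j(q(0*(-1) + 2))*(-17))*28 = (1*(-17))*28 = -17*28 = -476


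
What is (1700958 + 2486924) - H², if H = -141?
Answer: 4168001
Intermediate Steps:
(1700958 + 2486924) - H² = (1700958 + 2486924) - 1*(-141)² = 4187882 - 1*19881 = 4187882 - 19881 = 4168001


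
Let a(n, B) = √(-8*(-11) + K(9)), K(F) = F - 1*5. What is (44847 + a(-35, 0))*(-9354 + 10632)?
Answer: 57314466 + 2556*√23 ≈ 5.7327e+7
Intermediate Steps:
K(F) = -5 + F (K(F) = F - 5 = -5 + F)
a(n, B) = 2*√23 (a(n, B) = √(-8*(-11) + (-5 + 9)) = √(88 + 4) = √92 = 2*√23)
(44847 + a(-35, 0))*(-9354 + 10632) = (44847 + 2*√23)*(-9354 + 10632) = (44847 + 2*√23)*1278 = 57314466 + 2556*√23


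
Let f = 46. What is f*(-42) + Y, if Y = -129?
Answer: -2061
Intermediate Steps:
f*(-42) + Y = 46*(-42) - 129 = -1932 - 129 = -2061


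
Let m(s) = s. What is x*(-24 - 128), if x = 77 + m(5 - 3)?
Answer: -12008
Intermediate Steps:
x = 79 (x = 77 + (5 - 3) = 77 + 2 = 79)
x*(-24 - 128) = 79*(-24 - 128) = 79*(-152) = -12008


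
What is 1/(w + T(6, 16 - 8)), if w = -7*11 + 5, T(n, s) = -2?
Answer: -1/74 ≈ -0.013514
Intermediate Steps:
w = -72 (w = -77 + 5 = -72)
1/(w + T(6, 16 - 8)) = 1/(-72 - 2) = 1/(-74) = -1/74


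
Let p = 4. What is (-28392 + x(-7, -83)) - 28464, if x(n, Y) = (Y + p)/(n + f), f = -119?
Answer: -7163777/126 ≈ -56855.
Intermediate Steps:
x(n, Y) = (4 + Y)/(-119 + n) (x(n, Y) = (Y + 4)/(n - 119) = (4 + Y)/(-119 + n))
(-28392 + x(-7, -83)) - 28464 = (-28392 + (4 - 83)/(-119 - 7)) - 28464 = (-28392 - 79/(-126)) - 28464 = (-28392 - 1/126*(-79)) - 28464 = (-28392 + 79/126) - 28464 = -3577313/126 - 28464 = -7163777/126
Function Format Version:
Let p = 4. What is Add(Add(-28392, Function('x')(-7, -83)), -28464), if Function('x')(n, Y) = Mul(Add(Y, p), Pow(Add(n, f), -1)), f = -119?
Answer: Rational(-7163777, 126) ≈ -56855.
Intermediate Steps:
Function('x')(n, Y) = Mul(Pow(Add(-119, n), -1), Add(4, Y)) (Function('x')(n, Y) = Mul(Add(Y, 4), Pow(Add(n, -119), -1)) = Mul(Add(4, Y), Pow(Add(-119, n), -1)) = Mul(Pow(Add(-119, n), -1), Add(4, Y)))
Add(Add(-28392, Function('x')(-7, -83)), -28464) = Add(Add(-28392, Mul(Pow(Add(-119, -7), -1), Add(4, -83))), -28464) = Add(Add(-28392, Mul(Pow(-126, -1), -79)), -28464) = Add(Add(-28392, Mul(Rational(-1, 126), -79)), -28464) = Add(Add(-28392, Rational(79, 126)), -28464) = Add(Rational(-3577313, 126), -28464) = Rational(-7163777, 126)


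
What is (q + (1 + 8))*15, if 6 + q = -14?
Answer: -165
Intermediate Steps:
q = -20 (q = -6 - 14 = -20)
(q + (1 + 8))*15 = (-20 + (1 + 8))*15 = (-20 + 9)*15 = -11*15 = -165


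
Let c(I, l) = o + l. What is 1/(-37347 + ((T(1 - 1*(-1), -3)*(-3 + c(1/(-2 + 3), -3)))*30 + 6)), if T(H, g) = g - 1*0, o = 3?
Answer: -1/37071 ≈ -2.6975e-5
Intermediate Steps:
c(I, l) = 3 + l
T(H, g) = g (T(H, g) = g + 0 = g)
1/(-37347 + ((T(1 - 1*(-1), -3)*(-3 + c(1/(-2 + 3), -3)))*30 + 6)) = 1/(-37347 + (-3*(-3 + (3 - 3))*30 + 6)) = 1/(-37347 + (-3*(-3 + 0)*30 + 6)) = 1/(-37347 + (-3*(-3)*30 + 6)) = 1/(-37347 + (9*30 + 6)) = 1/(-37347 + (270 + 6)) = 1/(-37347 + 276) = 1/(-37071) = -1/37071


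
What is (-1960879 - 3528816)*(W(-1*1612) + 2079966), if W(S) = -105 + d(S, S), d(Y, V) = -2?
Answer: -11417791553005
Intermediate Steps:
W(S) = -107 (W(S) = -105 - 2 = -107)
(-1960879 - 3528816)*(W(-1*1612) + 2079966) = (-1960879 - 3528816)*(-107 + 2079966) = -5489695*2079859 = -11417791553005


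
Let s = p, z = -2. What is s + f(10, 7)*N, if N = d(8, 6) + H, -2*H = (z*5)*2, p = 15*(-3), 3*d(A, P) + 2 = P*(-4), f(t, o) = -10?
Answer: -175/3 ≈ -58.333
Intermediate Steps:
d(A, P) = -⅔ - 4*P/3 (d(A, P) = -⅔ + (P*(-4))/3 = -⅔ + (-4*P)/3 = -⅔ - 4*P/3)
p = -45
s = -45
H = 10 (H = -(-2*5)*2/2 = -(-5)*2 = -½*(-20) = 10)
N = 4/3 (N = (-⅔ - 4/3*6) + 10 = (-⅔ - 8) + 10 = -26/3 + 10 = 4/3 ≈ 1.3333)
s + f(10, 7)*N = -45 - 10*4/3 = -45 - 40/3 = -175/3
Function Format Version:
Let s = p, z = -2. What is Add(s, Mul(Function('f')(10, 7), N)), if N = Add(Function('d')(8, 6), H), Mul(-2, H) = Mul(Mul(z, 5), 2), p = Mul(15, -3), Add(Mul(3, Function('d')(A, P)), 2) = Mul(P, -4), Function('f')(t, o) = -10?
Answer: Rational(-175, 3) ≈ -58.333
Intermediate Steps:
Function('d')(A, P) = Add(Rational(-2, 3), Mul(Rational(-4, 3), P)) (Function('d')(A, P) = Add(Rational(-2, 3), Mul(Rational(1, 3), Mul(P, -4))) = Add(Rational(-2, 3), Mul(Rational(1, 3), Mul(-4, P))) = Add(Rational(-2, 3), Mul(Rational(-4, 3), P)))
p = -45
s = -45
H = 10 (H = Mul(Rational(-1, 2), Mul(Mul(-2, 5), 2)) = Mul(Rational(-1, 2), Mul(-10, 2)) = Mul(Rational(-1, 2), -20) = 10)
N = Rational(4, 3) (N = Add(Add(Rational(-2, 3), Mul(Rational(-4, 3), 6)), 10) = Add(Add(Rational(-2, 3), -8), 10) = Add(Rational(-26, 3), 10) = Rational(4, 3) ≈ 1.3333)
Add(s, Mul(Function('f')(10, 7), N)) = Add(-45, Mul(-10, Rational(4, 3))) = Add(-45, Rational(-40, 3)) = Rational(-175, 3)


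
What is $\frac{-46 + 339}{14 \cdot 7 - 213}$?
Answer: $- \frac{293}{115} \approx -2.5478$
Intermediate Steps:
$\frac{-46 + 339}{14 \cdot 7 - 213} = \frac{293}{98 - 213} = \frac{293}{-115} = 293 \left(- \frac{1}{115}\right) = - \frac{293}{115}$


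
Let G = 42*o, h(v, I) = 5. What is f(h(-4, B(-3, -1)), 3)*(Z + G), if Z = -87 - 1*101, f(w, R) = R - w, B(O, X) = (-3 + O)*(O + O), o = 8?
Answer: -296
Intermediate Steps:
B(O, X) = 2*O*(-3 + O) (B(O, X) = (-3 + O)*(2*O) = 2*O*(-3 + O))
Z = -188 (Z = -87 - 101 = -188)
G = 336 (G = 42*8 = 336)
f(h(-4, B(-3, -1)), 3)*(Z + G) = (3 - 1*5)*(-188 + 336) = (3 - 5)*148 = -2*148 = -296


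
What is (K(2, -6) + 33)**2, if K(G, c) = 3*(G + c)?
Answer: 441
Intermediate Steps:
K(G, c) = 3*G + 3*c
(K(2, -6) + 33)**2 = ((3*2 + 3*(-6)) + 33)**2 = ((6 - 18) + 33)**2 = (-12 + 33)**2 = 21**2 = 441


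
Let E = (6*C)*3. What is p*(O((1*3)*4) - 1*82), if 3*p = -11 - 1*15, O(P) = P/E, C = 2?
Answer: 6370/9 ≈ 707.78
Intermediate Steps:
E = 36 (E = (6*2)*3 = 12*3 = 36)
O(P) = P/36
p = -26/3 (p = (-11 - 1*15)/3 = (-11 - 15)/3 = (⅓)*(-26) = -26/3 ≈ -8.6667)
p*(O((1*3)*4) - 1*82) = -26*(((1*3)*4)/36 - 1*82)/3 = -26*((3*4)/36 - 82)/3 = -26*((1/36)*12 - 82)/3 = -26*(⅓ - 82)/3 = -26/3*(-245/3) = 6370/9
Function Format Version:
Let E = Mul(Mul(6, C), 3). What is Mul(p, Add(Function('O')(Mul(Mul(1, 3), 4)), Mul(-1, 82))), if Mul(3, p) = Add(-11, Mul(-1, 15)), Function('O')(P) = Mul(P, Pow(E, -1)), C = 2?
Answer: Rational(6370, 9) ≈ 707.78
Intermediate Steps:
E = 36 (E = Mul(Mul(6, 2), 3) = Mul(12, 3) = 36)
Function('O')(P) = Mul(Rational(1, 36), P) (Function('O')(P) = Mul(P, Pow(36, -1)) = Mul(P, Rational(1, 36)) = Mul(Rational(1, 36), P))
p = Rational(-26, 3) (p = Mul(Rational(1, 3), Add(-11, Mul(-1, 15))) = Mul(Rational(1, 3), Add(-11, -15)) = Mul(Rational(1, 3), -26) = Rational(-26, 3) ≈ -8.6667)
Mul(p, Add(Function('O')(Mul(Mul(1, 3), 4)), Mul(-1, 82))) = Mul(Rational(-26, 3), Add(Mul(Rational(1, 36), Mul(Mul(1, 3), 4)), Mul(-1, 82))) = Mul(Rational(-26, 3), Add(Mul(Rational(1, 36), Mul(3, 4)), -82)) = Mul(Rational(-26, 3), Add(Mul(Rational(1, 36), 12), -82)) = Mul(Rational(-26, 3), Add(Rational(1, 3), -82)) = Mul(Rational(-26, 3), Rational(-245, 3)) = Rational(6370, 9)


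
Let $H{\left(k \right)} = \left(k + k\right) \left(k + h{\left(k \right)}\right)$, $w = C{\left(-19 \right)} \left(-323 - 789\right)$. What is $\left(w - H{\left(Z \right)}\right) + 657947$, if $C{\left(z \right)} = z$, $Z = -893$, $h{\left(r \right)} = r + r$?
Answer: $-4105619$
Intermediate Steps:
$h{\left(r \right)} = 2 r$
$w = 21128$ ($w = - 19 \left(-323 - 789\right) = \left(-19\right) \left(-1112\right) = 21128$)
$H{\left(k \right)} = 6 k^{2}$ ($H{\left(k \right)} = \left(k + k\right) \left(k + 2 k\right) = 2 k 3 k = 6 k^{2}$)
$\left(w - H{\left(Z \right)}\right) + 657947 = \left(21128 - 6 \left(-893\right)^{2}\right) + 657947 = \left(21128 - 6 \cdot 797449\right) + 657947 = \left(21128 - 4784694\right) + 657947 = -4763566 + 657947 = -4105619$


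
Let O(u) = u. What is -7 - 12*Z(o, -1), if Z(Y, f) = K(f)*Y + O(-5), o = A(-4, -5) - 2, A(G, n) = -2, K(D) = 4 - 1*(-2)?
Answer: 341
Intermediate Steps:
K(D) = 6 (K(D) = 4 + 2 = 6)
o = -4 (o = -2 - 2 = -4)
Z(Y, f) = -5 + 6*Y (Z(Y, f) = 6*Y - 5 = -5 + 6*Y)
-7 - 12*Z(o, -1) = -7 - 12*(-5 + 6*(-4)) = -7 - 12*(-5 - 24) = -7 - 12*(-29) = -7 + 348 = 341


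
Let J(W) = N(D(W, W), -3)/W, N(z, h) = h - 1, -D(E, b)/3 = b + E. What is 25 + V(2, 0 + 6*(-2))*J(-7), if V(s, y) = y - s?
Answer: 17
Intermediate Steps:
D(E, b) = -3*E - 3*b (D(E, b) = -3*(b + E) = -3*(E + b) = -3*E - 3*b)
N(z, h) = -1 + h
J(W) = -4/W (J(W) = (-1 - 3)/W = -4/W)
25 + V(2, 0 + 6*(-2))*J(-7) = 25 + ((0 + 6*(-2)) - 1*2)*(-4/(-7)) = 25 + ((0 - 12) - 2)*(-4*(-⅐)) = 25 + (-12 - 2)*(4/7) = 25 - 14*4/7 = 25 - 8 = 17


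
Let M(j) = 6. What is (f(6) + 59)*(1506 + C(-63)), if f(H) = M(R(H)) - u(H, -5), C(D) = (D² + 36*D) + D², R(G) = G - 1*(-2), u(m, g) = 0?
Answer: 466440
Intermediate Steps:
R(G) = 2 + G (R(G) = G + 2 = 2 + G)
C(D) = 2*D² + 36*D
f(H) = 6 (f(H) = 6 - 1*0 = 6 + 0 = 6)
(f(6) + 59)*(1506 + C(-63)) = (6 + 59)*(1506 + 2*(-63)*(18 - 63)) = 65*(1506 + 2*(-63)*(-45)) = 65*(1506 + 5670) = 65*7176 = 466440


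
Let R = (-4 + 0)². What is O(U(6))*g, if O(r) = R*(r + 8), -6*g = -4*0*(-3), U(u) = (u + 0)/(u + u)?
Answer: 0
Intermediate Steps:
U(u) = ½ (U(u) = u/((2*u)) = u*(1/(2*u)) = ½)
g = 0 (g = -(-4*0)*(-3)/6 = -0*(-3) = -⅙*0 = 0)
R = 16 (R = (-4)² = 16)
O(r) = 128 + 16*r (O(r) = 16*(r + 8) = 16*(8 + r) = 128 + 16*r)
O(U(6))*g = (128 + 16*(½))*0 = (128 + 8)*0 = 136*0 = 0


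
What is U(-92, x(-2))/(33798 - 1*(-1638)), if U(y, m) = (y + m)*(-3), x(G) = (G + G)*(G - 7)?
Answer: 14/2953 ≈ 0.0047409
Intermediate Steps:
x(G) = 2*G*(-7 + G) (x(G) = (2*G)*(-7 + G) = 2*G*(-7 + G))
U(y, m) = -3*m - 3*y (U(y, m) = (m + y)*(-3) = -3*m - 3*y)
U(-92, x(-2))/(33798 - 1*(-1638)) = (-6*(-2)*(-7 - 2) - 3*(-92))/(33798 - 1*(-1638)) = (-6*(-2)*(-9) + 276)/(33798 + 1638) = (-3*36 + 276)/35436 = (-108 + 276)*(1/35436) = 168*(1/35436) = 14/2953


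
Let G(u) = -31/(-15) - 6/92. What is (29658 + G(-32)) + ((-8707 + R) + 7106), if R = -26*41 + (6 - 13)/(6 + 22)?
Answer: 37249997/1380 ≈ 26993.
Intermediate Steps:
G(u) = 1381/690 (G(u) = -31*(-1/15) - 6*1/92 = 31/15 - 3/46 = 1381/690)
R = -4265/4 (R = -1066 - 7/28 = -1066 - 7*1/28 = -1066 - ¼ = -4265/4 ≈ -1066.3)
(29658 + G(-32)) + ((-8707 + R) + 7106) = (29658 + 1381/690) + ((-8707 - 4265/4) + 7106) = 20465401/690 + (-39093/4 + 7106) = 20465401/690 - 10669/4 = 37249997/1380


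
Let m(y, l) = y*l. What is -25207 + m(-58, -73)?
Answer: -20973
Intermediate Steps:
m(y, l) = l*y
-25207 + m(-58, -73) = -25207 - 73*(-58) = -25207 + 4234 = -20973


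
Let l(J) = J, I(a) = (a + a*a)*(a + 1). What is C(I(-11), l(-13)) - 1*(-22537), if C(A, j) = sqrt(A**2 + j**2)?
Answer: 22537 + sqrt(1210169) ≈ 23637.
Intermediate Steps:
I(a) = (1 + a)*(a + a**2) (I(a) = (a + a**2)*(1 + a) = (1 + a)*(a + a**2))
C(I(-11), l(-13)) - 1*(-22537) = sqrt((-11*(1 + (-11)**2 + 2*(-11)))**2 + (-13)**2) - 1*(-22537) = sqrt((-11*(1 + 121 - 22))**2 + 169) + 22537 = sqrt((-11*100)**2 + 169) + 22537 = sqrt((-1100)**2 + 169) + 22537 = sqrt(1210000 + 169) + 22537 = sqrt(1210169) + 22537 = 22537 + sqrt(1210169)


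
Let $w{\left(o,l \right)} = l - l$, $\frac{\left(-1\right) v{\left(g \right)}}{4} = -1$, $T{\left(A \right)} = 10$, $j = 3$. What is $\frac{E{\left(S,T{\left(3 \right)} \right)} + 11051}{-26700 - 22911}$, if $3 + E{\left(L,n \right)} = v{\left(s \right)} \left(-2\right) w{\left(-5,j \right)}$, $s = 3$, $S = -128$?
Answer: $- \frac{11048}{49611} \approx -0.22269$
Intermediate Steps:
$v{\left(g \right)} = 4$ ($v{\left(g \right)} = \left(-4\right) \left(-1\right) = 4$)
$w{\left(o,l \right)} = 0$
$E{\left(L,n \right)} = -3$ ($E{\left(L,n \right)} = -3 + 4 \left(-2\right) 0 = -3 - 0 = -3 + 0 = -3$)
$\frac{E{\left(S,T{\left(3 \right)} \right)} + 11051}{-26700 - 22911} = \frac{-3 + 11051}{-26700 - 22911} = \frac{11048}{-49611} = 11048 \left(- \frac{1}{49611}\right) = - \frac{11048}{49611}$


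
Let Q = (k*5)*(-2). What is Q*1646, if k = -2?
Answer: 32920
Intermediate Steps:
Q = 20 (Q = -2*5*(-2) = -10*(-2) = 20)
Q*1646 = 20*1646 = 32920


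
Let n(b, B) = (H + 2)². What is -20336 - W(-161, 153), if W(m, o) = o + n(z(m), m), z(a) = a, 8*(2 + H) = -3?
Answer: -1311305/64 ≈ -20489.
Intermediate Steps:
H = -19/8 (H = -2 + (⅛)*(-3) = -2 - 3/8 = -19/8 ≈ -2.3750)
n(b, B) = 9/64 (n(b, B) = (-19/8 + 2)² = (-3/8)² = 9/64)
W(m, o) = 9/64 + o (W(m, o) = o + 9/64 = 9/64 + o)
-20336 - W(-161, 153) = -20336 - (9/64 + 153) = -20336 - 1*9801/64 = -20336 - 9801/64 = -1311305/64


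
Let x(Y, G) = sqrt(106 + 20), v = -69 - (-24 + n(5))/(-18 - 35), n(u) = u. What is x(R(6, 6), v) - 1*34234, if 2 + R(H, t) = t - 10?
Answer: -34234 + 3*sqrt(14) ≈ -34223.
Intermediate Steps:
R(H, t) = -12 + t (R(H, t) = -2 + (t - 10) = -2 + (-10 + t) = -12 + t)
v = -3676/53 (v = -69 - (-24 + 5)/(-18 - 35) = -69 - (-19)/(-53) = -69 - (-19)*(-1)/53 = -69 - 1*19/53 = -69 - 19/53 = -3676/53 ≈ -69.359)
x(Y, G) = 3*sqrt(14) (x(Y, G) = sqrt(126) = 3*sqrt(14))
x(R(6, 6), v) - 1*34234 = 3*sqrt(14) - 1*34234 = 3*sqrt(14) - 34234 = -34234 + 3*sqrt(14)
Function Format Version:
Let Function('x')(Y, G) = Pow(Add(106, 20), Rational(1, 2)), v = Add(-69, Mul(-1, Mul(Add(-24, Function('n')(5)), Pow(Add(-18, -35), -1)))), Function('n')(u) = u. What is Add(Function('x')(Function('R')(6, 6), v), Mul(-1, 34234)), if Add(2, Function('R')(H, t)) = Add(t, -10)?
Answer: Add(-34234, Mul(3, Pow(14, Rational(1, 2)))) ≈ -34223.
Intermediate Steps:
Function('R')(H, t) = Add(-12, t) (Function('R')(H, t) = Add(-2, Add(t, -10)) = Add(-2, Add(-10, t)) = Add(-12, t))
v = Rational(-3676, 53) (v = Add(-69, Mul(-1, Mul(Add(-24, 5), Pow(Add(-18, -35), -1)))) = Add(-69, Mul(-1, Mul(-19, Pow(-53, -1)))) = Add(-69, Mul(-1, Mul(-19, Rational(-1, 53)))) = Add(-69, Mul(-1, Rational(19, 53))) = Add(-69, Rational(-19, 53)) = Rational(-3676, 53) ≈ -69.359)
Function('x')(Y, G) = Mul(3, Pow(14, Rational(1, 2))) (Function('x')(Y, G) = Pow(126, Rational(1, 2)) = Mul(3, Pow(14, Rational(1, 2))))
Add(Function('x')(Function('R')(6, 6), v), Mul(-1, 34234)) = Add(Mul(3, Pow(14, Rational(1, 2))), Mul(-1, 34234)) = Add(Mul(3, Pow(14, Rational(1, 2))), -34234) = Add(-34234, Mul(3, Pow(14, Rational(1, 2))))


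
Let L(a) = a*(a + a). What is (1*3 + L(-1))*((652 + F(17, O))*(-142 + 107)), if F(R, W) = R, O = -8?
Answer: -117075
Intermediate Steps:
L(a) = 2*a² (L(a) = a*(2*a) = 2*a²)
(1*3 + L(-1))*((652 + F(17, O))*(-142 + 107)) = (1*3 + 2*(-1)²)*((652 + 17)*(-142 + 107)) = (3 + 2*1)*(669*(-35)) = (3 + 2)*(-23415) = 5*(-23415) = -117075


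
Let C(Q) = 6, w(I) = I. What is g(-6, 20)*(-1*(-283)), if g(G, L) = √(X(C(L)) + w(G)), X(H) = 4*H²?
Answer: 283*√138 ≈ 3324.5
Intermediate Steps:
g(G, L) = √(144 + G) (g(G, L) = √(4*6² + G) = √(4*36 + G) = √(144 + G))
g(-6, 20)*(-1*(-283)) = √(144 - 6)*(-1*(-283)) = √138*283 = 283*√138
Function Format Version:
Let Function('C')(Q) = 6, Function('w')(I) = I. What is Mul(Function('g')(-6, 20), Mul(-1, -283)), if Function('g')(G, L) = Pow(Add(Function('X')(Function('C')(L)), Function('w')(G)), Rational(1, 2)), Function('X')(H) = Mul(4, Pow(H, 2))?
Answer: Mul(283, Pow(138, Rational(1, 2))) ≈ 3324.5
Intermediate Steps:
Function('g')(G, L) = Pow(Add(144, G), Rational(1, 2)) (Function('g')(G, L) = Pow(Add(Mul(4, Pow(6, 2)), G), Rational(1, 2)) = Pow(Add(Mul(4, 36), G), Rational(1, 2)) = Pow(Add(144, G), Rational(1, 2)))
Mul(Function('g')(-6, 20), Mul(-1, -283)) = Mul(Pow(Add(144, -6), Rational(1, 2)), Mul(-1, -283)) = Mul(Pow(138, Rational(1, 2)), 283) = Mul(283, Pow(138, Rational(1, 2)))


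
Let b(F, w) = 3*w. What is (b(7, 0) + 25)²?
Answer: 625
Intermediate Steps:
(b(7, 0) + 25)² = (3*0 + 25)² = (0 + 25)² = 25² = 625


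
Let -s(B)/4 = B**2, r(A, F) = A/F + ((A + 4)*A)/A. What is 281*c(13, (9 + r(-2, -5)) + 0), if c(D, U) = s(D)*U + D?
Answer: -10809227/5 ≈ -2.1618e+6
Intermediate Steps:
r(A, F) = 4 + A + A/F (r(A, F) = A/F + ((4 + A)*A)/A = A/F + (A*(4 + A))/A = A/F + (4 + A) = 4 + A + A/F)
s(B) = -4*B**2
c(D, U) = D - 4*U*D**2 (c(D, U) = (-4*D**2)*U + D = -4*U*D**2 + D = D - 4*U*D**2)
281*c(13, (9 + r(-2, -5)) + 0) = 281*(13*(1 - 4*13*((9 + (4 - 2 - 2/(-5))) + 0))) = 281*(13*(1 - 4*13*((9 + (4 - 2 - 2*(-1/5))) + 0))) = 281*(13*(1 - 4*13*((9 + (4 - 2 + 2/5)) + 0))) = 281*(13*(1 - 4*13*((9 + 12/5) + 0))) = 281*(13*(1 - 4*13*(57/5 + 0))) = 281*(13*(1 - 4*13*57/5)) = 281*(13*(1 - 2964/5)) = 281*(13*(-2959/5)) = 281*(-38467/5) = -10809227/5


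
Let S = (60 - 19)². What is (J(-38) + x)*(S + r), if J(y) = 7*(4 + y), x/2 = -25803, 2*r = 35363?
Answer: -1003829450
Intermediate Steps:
r = 35363/2 (r = (½)*35363 = 35363/2 ≈ 17682.)
x = -51606 (x = 2*(-25803) = -51606)
J(y) = 28 + 7*y
S = 1681 (S = 41² = 1681)
(J(-38) + x)*(S + r) = ((28 + 7*(-38)) - 51606)*(1681 + 35363/2) = ((28 - 266) - 51606)*(38725/2) = (-238 - 51606)*(38725/2) = -51844*38725/2 = -1003829450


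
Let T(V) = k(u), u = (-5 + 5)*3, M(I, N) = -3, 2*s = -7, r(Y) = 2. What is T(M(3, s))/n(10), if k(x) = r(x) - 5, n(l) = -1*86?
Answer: 3/86 ≈ 0.034884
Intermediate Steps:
s = -7/2 (s = (½)*(-7) = -7/2 ≈ -3.5000)
u = 0 (u = 0*3 = 0)
n(l) = -86
k(x) = -3 (k(x) = 2 - 5 = -3)
T(V) = -3
T(M(3, s))/n(10) = -3/(-86) = -3*(-1/86) = 3/86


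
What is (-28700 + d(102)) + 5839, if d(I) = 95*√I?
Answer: -22861 + 95*√102 ≈ -21902.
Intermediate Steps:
(-28700 + d(102)) + 5839 = (-28700 + 95*√102) + 5839 = -22861 + 95*√102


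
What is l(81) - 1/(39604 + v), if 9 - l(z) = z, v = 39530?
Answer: -5697649/79134 ≈ -72.000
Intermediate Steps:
l(z) = 9 - z
l(81) - 1/(39604 + v) = (9 - 1*81) - 1/(39604 + 39530) = (9 - 81) - 1/79134 = -72 - 1*1/79134 = -72 - 1/79134 = -5697649/79134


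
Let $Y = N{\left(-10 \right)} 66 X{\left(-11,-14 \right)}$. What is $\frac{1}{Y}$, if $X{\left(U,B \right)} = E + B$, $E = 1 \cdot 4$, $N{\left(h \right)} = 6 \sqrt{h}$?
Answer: $\frac{i \sqrt{10}}{39600} \approx 7.9856 \cdot 10^{-5} i$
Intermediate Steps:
$E = 4$
$X{\left(U,B \right)} = 4 + B$
$Y = - 3960 i \sqrt{10}$ ($Y = 6 \sqrt{-10} \cdot 66 \left(4 - 14\right) = 6 i \sqrt{10} \cdot 66 \left(-10\right) = 396 i \sqrt{10} \left(-10\right) = - 3960 i \sqrt{10} \approx - 12523.0 i$)
$\frac{1}{Y} = \frac{1}{\left(-3960\right) i \sqrt{10}} = \frac{i \sqrt{10}}{39600}$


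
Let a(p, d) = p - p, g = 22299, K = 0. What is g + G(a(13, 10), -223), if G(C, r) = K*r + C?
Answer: 22299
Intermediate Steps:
a(p, d) = 0
G(C, r) = C (G(C, r) = 0*r + C = 0 + C = C)
g + G(a(13, 10), -223) = 22299 + 0 = 22299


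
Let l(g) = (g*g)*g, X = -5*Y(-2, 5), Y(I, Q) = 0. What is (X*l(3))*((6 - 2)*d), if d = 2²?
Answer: 0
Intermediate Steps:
d = 4
X = 0 (X = -5*0 = 0)
l(g) = g³ (l(g) = g²*g = g³)
(X*l(3))*((6 - 2)*d) = (0*3³)*((6 - 2)*4) = (0*27)*(4*4) = 0*16 = 0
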